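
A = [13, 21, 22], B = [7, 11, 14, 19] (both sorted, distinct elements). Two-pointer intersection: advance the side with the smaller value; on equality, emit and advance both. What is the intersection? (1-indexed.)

intersection = []

[i=1,j=1] 13>7 → j++
[i=1,j=2] 13>11 → j++
[i=1,j=3] 13<14 → i++
[i=2,j=3] 21>14 → j++
[i=2,j=4] 21>19 → j++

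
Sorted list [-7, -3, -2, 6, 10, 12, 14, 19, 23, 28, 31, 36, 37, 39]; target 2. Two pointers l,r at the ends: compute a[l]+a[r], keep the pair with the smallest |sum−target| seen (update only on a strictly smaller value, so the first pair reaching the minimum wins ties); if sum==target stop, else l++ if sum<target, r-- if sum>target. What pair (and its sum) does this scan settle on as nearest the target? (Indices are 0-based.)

[0,13] -7+39=32 d=30 * → r--
[0,12] -7+37=30 d=28 * → r--
[0,11] -7+36=29 d=27 * → r--
[0,10] -7+31=24 d=22 * → r--
[0,9] -7+28=21 d=19 * → r--
[0,8] -7+23=16 d=14 * → r--
[0,7] -7+19=12 d=10 * → r--
[0,6] -7+14=7 d=5 * → r--
[0,5] -7+12=5 d=3 * → r--
[0,4] -7+10=3 d=1 * → r--
[0,3] -7+6=-1 d=3 → l++
[1,3] -3+6=3 d=1 → r--
[1,2] -3+-2=-5 d=7 → l++

pair (-7, 10) with sum 3 (|Δ|=1)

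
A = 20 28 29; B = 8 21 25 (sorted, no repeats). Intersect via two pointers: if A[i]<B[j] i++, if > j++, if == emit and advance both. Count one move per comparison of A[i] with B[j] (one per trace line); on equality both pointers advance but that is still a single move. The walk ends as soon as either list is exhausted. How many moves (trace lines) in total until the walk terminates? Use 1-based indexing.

4 moves

[i=1,j=1] 20>8 → j++
[i=1,j=2] 20<21 → i++
[i=2,j=2] 28>21 → j++
[i=2,j=3] 28>25 → j++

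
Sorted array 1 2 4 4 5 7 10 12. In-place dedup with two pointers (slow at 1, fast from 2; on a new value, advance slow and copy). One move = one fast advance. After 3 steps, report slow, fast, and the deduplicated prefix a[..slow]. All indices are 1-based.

slow=3, fast=5, prefix=[1, 2, 4]

(s=1,f=2) a[fast]=2≠a[slow]=1 write a[2]=2 → slow++,fast++
(s=2,f=3) a[fast]=4≠a[slow]=2 write a[3]=4 → slow++,fast++
(s=3,f=4) a[fast]=4=a[slow] dup → fast++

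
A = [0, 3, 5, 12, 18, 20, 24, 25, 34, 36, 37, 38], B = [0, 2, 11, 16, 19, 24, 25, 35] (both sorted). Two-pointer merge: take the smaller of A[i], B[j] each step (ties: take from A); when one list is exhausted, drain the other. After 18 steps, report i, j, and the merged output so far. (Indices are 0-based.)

i=0 j=0: A[i]=0<=B[j]=0 take 0, i++
i=1 j=0: A[i]=3>B[j]=0 take 0, j++
i=1 j=1: A[i]=3>B[j]=2 take 2, j++
i=1 j=2: A[i]=3<=B[j]=11 take 3, i++
i=2 j=2: A[i]=5<=B[j]=11 take 5, i++
i=3 j=2: A[i]=12>B[j]=11 take 11, j++
i=3 j=3: A[i]=12<=B[j]=16 take 12, i++
i=4 j=3: A[i]=18>B[j]=16 take 16, j++
i=4 j=4: A[i]=18<=B[j]=19 take 18, i++
i=5 j=4: A[i]=20>B[j]=19 take 19, j++
i=5 j=5: A[i]=20<=B[j]=24 take 20, i++
i=6 j=5: A[i]=24<=B[j]=24 take 24, i++
i=7 j=5: A[i]=25>B[j]=24 take 24, j++
i=7 j=6: A[i]=25<=B[j]=25 take 25, i++
i=8 j=6: A[i]=34>B[j]=25 take 25, j++
i=8 j=7: A[i]=34<=B[j]=35 take 34, i++
i=9 j=7: A[i]=36>B[j]=35 take 35, j++
i=9 j=8: B done, take A[i]=36, i++

i=10, j=8, merged so far=[0, 0, 2, 3, 5, 11, 12, 16, 18, 19, 20, 24, 24, 25, 25, 34, 35, 36]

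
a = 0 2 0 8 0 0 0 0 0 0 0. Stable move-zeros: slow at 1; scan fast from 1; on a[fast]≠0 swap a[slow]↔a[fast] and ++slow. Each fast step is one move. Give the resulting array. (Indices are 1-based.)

slow=1 fast=1: a[fast]=0, fast++
slow=1 fast=2: a[fast]=2≠0 swap→a[1]=2, slow++,fast++
slow=2 fast=3: a[fast]=0, fast++
slow=2 fast=4: a[fast]=8≠0 swap→a[2]=8, slow++,fast++
slow=3 fast=5: a[fast]=0, fast++
slow=3 fast=6: a[fast]=0, fast++
slow=3 fast=7: a[fast]=0, fast++
slow=3 fast=8: a[fast]=0, fast++
slow=3 fast=9: a[fast]=0, fast++
slow=3 fast=10: a[fast]=0, fast++
slow=3 fast=11: a[fast]=0, fast++

[2, 8, 0, 0, 0, 0, 0, 0, 0, 0, 0]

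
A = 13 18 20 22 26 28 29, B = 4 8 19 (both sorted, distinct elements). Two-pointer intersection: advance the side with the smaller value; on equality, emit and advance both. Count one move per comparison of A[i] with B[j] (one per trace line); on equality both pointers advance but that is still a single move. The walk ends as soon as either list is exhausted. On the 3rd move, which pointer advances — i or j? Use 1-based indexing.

[i=1,j=1] 13>4 → j++
[i=1,j=2] 13>8 → j++
[i=1,j=3] 13<19 → i++

i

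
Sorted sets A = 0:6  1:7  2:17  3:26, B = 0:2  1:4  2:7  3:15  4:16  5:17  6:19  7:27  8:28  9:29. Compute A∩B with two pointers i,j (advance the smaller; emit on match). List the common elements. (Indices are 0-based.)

[i=0,j=0] 6>2 → j++
[i=0,j=1] 6>4 → j++
[i=0,j=2] 6<7 → i++
[i=1,j=2] 7==7 emit → i++,j++
[i=2,j=3] 17>15 → j++
[i=2,j=4] 17>16 → j++
[i=2,j=5] 17==17 emit → i++,j++
[i=3,j=6] 26>19 → j++
[i=3,j=7] 26<27 → i++

intersection = [7, 17]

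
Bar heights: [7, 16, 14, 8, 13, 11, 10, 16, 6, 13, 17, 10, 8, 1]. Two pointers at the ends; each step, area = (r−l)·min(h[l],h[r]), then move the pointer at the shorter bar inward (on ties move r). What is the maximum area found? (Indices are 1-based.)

[1,14] min(7,1)*13=13 best=13 * → r--
[1,13] min(7,8)*12=84 best=84 * → l++
[2,13] min(16,8)*11=88 best=88 * → r--
[2,12] min(16,10)*10=100 best=100 * → r--
[2,11] min(16,17)*9=144 best=144 * → l++
[3,11] min(14,17)*8=112 best=144 → l++
[4,11] min(8,17)*7=56 best=144 → l++
[5,11] min(13,17)*6=78 best=144 → l++
[6,11] min(11,17)*5=55 best=144 → l++
[7,11] min(10,17)*4=40 best=144 → l++
[8,11] min(16,17)*3=48 best=144 → l++
[9,11] min(6,17)*2=12 best=144 → l++
[10,11] min(13,17)*1=13 best=144 → l++

max area = 144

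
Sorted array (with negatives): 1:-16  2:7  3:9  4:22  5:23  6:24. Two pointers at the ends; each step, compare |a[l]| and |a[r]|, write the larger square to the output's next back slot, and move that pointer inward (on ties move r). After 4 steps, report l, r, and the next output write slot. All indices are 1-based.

l=1 r=6: |-16|<=|24| out[6]=576, r--
l=1 r=5: |-16|<=|23| out[5]=529, r--
l=1 r=4: |-16|<=|22| out[4]=484, r--
l=1 r=3: |-16|>|9| out[3]=256, l++

l=2, r=3, next write slot=2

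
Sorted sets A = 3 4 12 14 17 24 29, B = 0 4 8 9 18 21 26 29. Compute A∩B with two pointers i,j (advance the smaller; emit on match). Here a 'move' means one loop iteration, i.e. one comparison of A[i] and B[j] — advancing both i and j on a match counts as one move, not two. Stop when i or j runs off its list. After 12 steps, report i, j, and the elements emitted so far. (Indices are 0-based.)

[i=0,j=0] 3>0 → j++
[i=0,j=1] 3<4 → i++
[i=1,j=1] 4==4 emit → i++,j++
[i=2,j=2] 12>8 → j++
[i=2,j=3] 12>9 → j++
[i=2,j=4] 12<18 → i++
[i=3,j=4] 14<18 → i++
[i=4,j=4] 17<18 → i++
[i=5,j=4] 24>18 → j++
[i=5,j=5] 24>21 → j++
[i=5,j=6] 24<26 → i++
[i=6,j=6] 29>26 → j++

i=6, j=7, emitted=[4]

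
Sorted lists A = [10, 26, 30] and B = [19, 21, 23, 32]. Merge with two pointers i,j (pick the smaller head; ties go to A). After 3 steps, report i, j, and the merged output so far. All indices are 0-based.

i=1, j=2, merged so far=[10, 19, 21]

[i=0,j=0] A[i]=10<=B[j]=19 take 10 → i++
[i=1,j=0] A[i]=26>B[j]=19 take 19 → j++
[i=1,j=1] A[i]=26>B[j]=21 take 21 → j++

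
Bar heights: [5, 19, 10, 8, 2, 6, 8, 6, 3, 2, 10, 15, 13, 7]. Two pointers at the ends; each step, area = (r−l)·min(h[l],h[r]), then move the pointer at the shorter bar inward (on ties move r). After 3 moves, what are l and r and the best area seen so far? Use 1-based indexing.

l=1 r=14: min(5,7)*13=65 best=65 *, l++
l=2 r=14: min(19,7)*12=84 best=84 *, r--
l=2 r=13: min(19,13)*11=143 best=143 *, r--

l=2, r=12, best area=143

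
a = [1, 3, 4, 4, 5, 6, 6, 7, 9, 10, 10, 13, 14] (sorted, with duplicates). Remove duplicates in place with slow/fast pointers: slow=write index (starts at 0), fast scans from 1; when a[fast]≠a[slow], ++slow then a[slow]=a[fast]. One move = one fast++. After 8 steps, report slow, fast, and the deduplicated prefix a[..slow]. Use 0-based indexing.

slow=0 fast=1: a[fast]=3≠a[slow]=1 write a[1]=3, slow++,fast++
slow=1 fast=2: a[fast]=4≠a[slow]=3 write a[2]=4, slow++,fast++
slow=2 fast=3: a[fast]=4=a[slow] dup, fast++
slow=2 fast=4: a[fast]=5≠a[slow]=4 write a[3]=5, slow++,fast++
slow=3 fast=5: a[fast]=6≠a[slow]=5 write a[4]=6, slow++,fast++
slow=4 fast=6: a[fast]=6=a[slow] dup, fast++
slow=4 fast=7: a[fast]=7≠a[slow]=6 write a[5]=7, slow++,fast++
slow=5 fast=8: a[fast]=9≠a[slow]=7 write a[6]=9, slow++,fast++

slow=6, fast=9, prefix=[1, 3, 4, 5, 6, 7, 9]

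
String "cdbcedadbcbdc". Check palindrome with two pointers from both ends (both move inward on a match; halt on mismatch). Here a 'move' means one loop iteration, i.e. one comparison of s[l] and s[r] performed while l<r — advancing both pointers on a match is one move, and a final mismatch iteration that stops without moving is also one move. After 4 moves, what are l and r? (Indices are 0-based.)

l=4, r=8

[0,12] 'c'=='c' → l++,r--
[1,11] 'd'=='d' → l++,r--
[2,10] 'b'=='b' → l++,r--
[3,9] 'c'=='c' → l++,r--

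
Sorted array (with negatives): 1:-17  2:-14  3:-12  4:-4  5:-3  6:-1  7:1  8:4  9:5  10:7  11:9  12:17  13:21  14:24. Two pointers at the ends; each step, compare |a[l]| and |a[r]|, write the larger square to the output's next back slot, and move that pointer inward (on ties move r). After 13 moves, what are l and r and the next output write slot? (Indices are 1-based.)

l=6, r=6, next write slot=1

l=1 r=14: |-17|<=|24| out[14]=576, r--
l=1 r=13: |-17|<=|21| out[13]=441, r--
l=1 r=12: |-17|<=|17| out[12]=289, r--
l=1 r=11: |-17|>|9| out[11]=289, l++
l=2 r=11: |-14|>|9| out[10]=196, l++
l=3 r=11: |-12|>|9| out[9]=144, l++
l=4 r=11: |-4|<=|9| out[8]=81, r--
l=4 r=10: |-4|<=|7| out[7]=49, r--
l=4 r=9: |-4|<=|5| out[6]=25, r--
l=4 r=8: |-4|<=|4| out[5]=16, r--
l=4 r=7: |-4|>|1| out[4]=16, l++
l=5 r=7: |-3|>|1| out[3]=9, l++
l=6 r=7: |-1|<=|1| out[2]=1, r--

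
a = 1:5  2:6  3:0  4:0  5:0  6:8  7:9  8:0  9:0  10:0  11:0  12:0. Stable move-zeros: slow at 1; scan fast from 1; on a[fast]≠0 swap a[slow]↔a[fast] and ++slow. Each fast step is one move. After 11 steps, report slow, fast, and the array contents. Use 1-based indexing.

slow=1 fast=1: a[fast]=5≠0 swap→a[1]=5, slow++,fast++
slow=2 fast=2: a[fast]=6≠0 swap→a[2]=6, slow++,fast++
slow=3 fast=3: a[fast]=0, fast++
slow=3 fast=4: a[fast]=0, fast++
slow=3 fast=5: a[fast]=0, fast++
slow=3 fast=6: a[fast]=8≠0 swap→a[3]=8, slow++,fast++
slow=4 fast=7: a[fast]=9≠0 swap→a[4]=9, slow++,fast++
slow=5 fast=8: a[fast]=0, fast++
slow=5 fast=9: a[fast]=0, fast++
slow=5 fast=10: a[fast]=0, fast++
slow=5 fast=11: a[fast]=0, fast++

slow=5, fast=12, a=[5, 6, 8, 9, 0, 0, 0, 0, 0, 0, 0, 0]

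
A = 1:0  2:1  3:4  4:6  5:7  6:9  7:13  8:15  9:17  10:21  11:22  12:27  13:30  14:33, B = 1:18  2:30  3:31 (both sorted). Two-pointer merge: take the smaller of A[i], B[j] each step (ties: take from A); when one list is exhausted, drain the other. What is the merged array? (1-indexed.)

[0, 1, 4, 6, 7, 9, 13, 15, 17, 18, 21, 22, 27, 30, 30, 31, 33]

i=1 j=1: A[i]=0<=B[j]=18 take 0, i++
i=2 j=1: A[i]=1<=B[j]=18 take 1, i++
i=3 j=1: A[i]=4<=B[j]=18 take 4, i++
i=4 j=1: A[i]=6<=B[j]=18 take 6, i++
i=5 j=1: A[i]=7<=B[j]=18 take 7, i++
i=6 j=1: A[i]=9<=B[j]=18 take 9, i++
i=7 j=1: A[i]=13<=B[j]=18 take 13, i++
i=8 j=1: A[i]=15<=B[j]=18 take 15, i++
i=9 j=1: A[i]=17<=B[j]=18 take 17, i++
i=10 j=1: A[i]=21>B[j]=18 take 18, j++
i=10 j=2: A[i]=21<=B[j]=30 take 21, i++
i=11 j=2: A[i]=22<=B[j]=30 take 22, i++
i=12 j=2: A[i]=27<=B[j]=30 take 27, i++
i=13 j=2: A[i]=30<=B[j]=30 take 30, i++
i=14 j=2: A[i]=33>B[j]=30 take 30, j++
i=14 j=3: A[i]=33>B[j]=31 take 31, j++
i=14 j=4: B done, take A[i]=33, i++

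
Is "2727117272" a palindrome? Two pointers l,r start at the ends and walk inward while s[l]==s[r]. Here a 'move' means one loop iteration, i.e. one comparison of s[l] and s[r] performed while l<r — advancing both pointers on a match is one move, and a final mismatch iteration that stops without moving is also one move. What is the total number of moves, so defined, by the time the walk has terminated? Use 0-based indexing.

[0,9] '2'=='2' → l++,r--
[1,8] '7'=='7' → l++,r--
[2,7] '2'=='2' → l++,r--
[3,6] '7'=='7' → l++,r--
[4,5] '1'=='1' → l++,r--

5 moves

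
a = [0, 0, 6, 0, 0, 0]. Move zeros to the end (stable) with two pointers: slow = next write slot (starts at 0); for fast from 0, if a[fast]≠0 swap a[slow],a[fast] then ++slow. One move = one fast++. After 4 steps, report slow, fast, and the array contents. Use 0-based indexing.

slow=1, fast=4, a=[6, 0, 0, 0, 0, 0]

(s=0,f=0) a[fast]=0 → fast++
(s=0,f=1) a[fast]=0 → fast++
(s=0,f=2) a[fast]=6≠0 swap→a[0]=6 → slow++,fast++
(s=1,f=3) a[fast]=0 → fast++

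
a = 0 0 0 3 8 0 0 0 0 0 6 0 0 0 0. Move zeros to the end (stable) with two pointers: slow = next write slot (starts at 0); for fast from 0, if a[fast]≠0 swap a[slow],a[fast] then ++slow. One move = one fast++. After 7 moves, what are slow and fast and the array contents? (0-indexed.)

slow=2, fast=7, a=[3, 8, 0, 0, 0, 0, 0, 0, 0, 0, 6, 0, 0, 0, 0]

slow=0 fast=0: a[fast]=0, fast++
slow=0 fast=1: a[fast]=0, fast++
slow=0 fast=2: a[fast]=0, fast++
slow=0 fast=3: a[fast]=3≠0 swap→a[0]=3, slow++,fast++
slow=1 fast=4: a[fast]=8≠0 swap→a[1]=8, slow++,fast++
slow=2 fast=5: a[fast]=0, fast++
slow=2 fast=6: a[fast]=0, fast++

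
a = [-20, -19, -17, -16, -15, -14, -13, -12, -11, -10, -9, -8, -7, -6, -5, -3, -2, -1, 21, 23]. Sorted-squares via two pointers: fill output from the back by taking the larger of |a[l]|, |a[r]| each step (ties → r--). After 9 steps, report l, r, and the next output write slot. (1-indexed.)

l=1 r=20: |-20|<=|23| out[20]=529, r--
l=1 r=19: |-20|<=|21| out[19]=441, r--
l=1 r=18: |-20|>|-1| out[18]=400, l++
l=2 r=18: |-19|>|-1| out[17]=361, l++
l=3 r=18: |-17|>|-1| out[16]=289, l++
l=4 r=18: |-16|>|-1| out[15]=256, l++
l=5 r=18: |-15|>|-1| out[14]=225, l++
l=6 r=18: |-14|>|-1| out[13]=196, l++
l=7 r=18: |-13|>|-1| out[12]=169, l++

l=8, r=18, next write slot=11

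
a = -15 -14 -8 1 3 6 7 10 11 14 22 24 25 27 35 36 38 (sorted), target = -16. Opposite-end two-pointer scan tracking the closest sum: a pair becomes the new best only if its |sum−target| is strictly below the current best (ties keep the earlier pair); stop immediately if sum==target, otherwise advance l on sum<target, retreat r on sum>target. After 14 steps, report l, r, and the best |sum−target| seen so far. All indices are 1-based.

l=1, r=3, best |Δ|=2

[1,17] -15+38=23 d=39 * → r--
[1,16] -15+36=21 d=37 * → r--
[1,15] -15+35=20 d=36 * → r--
[1,14] -15+27=12 d=28 * → r--
[1,13] -15+25=10 d=26 * → r--
[1,12] -15+24=9 d=25 * → r--
[1,11] -15+22=7 d=23 * → r--
[1,10] -15+14=-1 d=15 * → r--
[1,9] -15+11=-4 d=12 * → r--
[1,8] -15+10=-5 d=11 * → r--
[1,7] -15+7=-8 d=8 * → r--
[1,6] -15+6=-9 d=7 * → r--
[1,5] -15+3=-12 d=4 * → r--
[1,4] -15+1=-14 d=2 * → r--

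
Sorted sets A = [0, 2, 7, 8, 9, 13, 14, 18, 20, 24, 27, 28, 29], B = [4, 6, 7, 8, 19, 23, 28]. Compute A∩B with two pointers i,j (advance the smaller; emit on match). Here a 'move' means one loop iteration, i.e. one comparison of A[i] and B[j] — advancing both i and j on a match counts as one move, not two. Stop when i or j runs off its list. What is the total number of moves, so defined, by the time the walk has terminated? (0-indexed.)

16 moves

i=0 j=0: 0<4, i++
i=1 j=0: 2<4, i++
i=2 j=0: 7>4, j++
i=2 j=1: 7>6, j++
i=2 j=2: 7==7 emit, i++,j++
i=3 j=3: 8==8 emit, i++,j++
i=4 j=4: 9<19, i++
i=5 j=4: 13<19, i++
i=6 j=4: 14<19, i++
i=7 j=4: 18<19, i++
i=8 j=4: 20>19, j++
i=8 j=5: 20<23, i++
i=9 j=5: 24>23, j++
i=9 j=6: 24<28, i++
i=10 j=6: 27<28, i++
i=11 j=6: 28==28 emit, i++,j++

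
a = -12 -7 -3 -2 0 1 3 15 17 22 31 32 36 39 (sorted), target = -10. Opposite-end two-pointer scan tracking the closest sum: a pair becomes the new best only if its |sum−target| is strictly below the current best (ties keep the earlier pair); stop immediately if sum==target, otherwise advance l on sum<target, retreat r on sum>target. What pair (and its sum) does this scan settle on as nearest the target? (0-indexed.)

l=0 r=13: -12+39=27 d=37 *, r--
l=0 r=12: -12+36=24 d=34 *, r--
l=0 r=11: -12+32=20 d=30 *, r--
l=0 r=10: -12+31=19 d=29 *, r--
l=0 r=9: -12+22=10 d=20 *, r--
l=0 r=8: -12+17=5 d=15 *, r--
l=0 r=7: -12+15=3 d=13 *, r--
l=0 r=6: -12+3=-9 d=1 *, r--
l=0 r=5: -12+1=-11 d=1, l++
l=1 r=5: -7+1=-6 d=4, r--
l=1 r=4: -7+0=-7 d=3, r--
l=1 r=3: -7+-2=-9 d=1, r--
l=1 r=2: -7+-3=-10 d=0 *, stop

pair (-7, -3) with sum -10 (|Δ|=0)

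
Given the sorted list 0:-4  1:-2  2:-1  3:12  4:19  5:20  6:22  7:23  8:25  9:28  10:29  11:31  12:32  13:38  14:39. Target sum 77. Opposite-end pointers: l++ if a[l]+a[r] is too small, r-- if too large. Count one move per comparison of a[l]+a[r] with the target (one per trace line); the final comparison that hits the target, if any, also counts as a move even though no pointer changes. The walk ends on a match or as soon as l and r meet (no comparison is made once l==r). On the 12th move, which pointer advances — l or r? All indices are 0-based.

l

[0,14] -4+39=35 <77 → l++
[1,14] -2+39=37 <77 → l++
[2,14] -1+39=38 <77 → l++
[3,14] 12+39=51 <77 → l++
[4,14] 19+39=58 <77 → l++
[5,14] 20+39=59 <77 → l++
[6,14] 22+39=61 <77 → l++
[7,14] 23+39=62 <77 → l++
[8,14] 25+39=64 <77 → l++
[9,14] 28+39=67 <77 → l++
[10,14] 29+39=68 <77 → l++
[11,14] 31+39=70 <77 → l++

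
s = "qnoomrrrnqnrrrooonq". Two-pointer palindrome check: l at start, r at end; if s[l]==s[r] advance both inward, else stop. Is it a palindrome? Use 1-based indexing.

[1,19] 'q'=='q' → l++,r--
[2,18] 'n'=='n' → l++,r--
[3,17] 'o'=='o' → l++,r--
[4,16] 'o'=='o' → l++,r--
[5,15] 'm'!='o' → stop

not a palindrome (mismatch at 5,15)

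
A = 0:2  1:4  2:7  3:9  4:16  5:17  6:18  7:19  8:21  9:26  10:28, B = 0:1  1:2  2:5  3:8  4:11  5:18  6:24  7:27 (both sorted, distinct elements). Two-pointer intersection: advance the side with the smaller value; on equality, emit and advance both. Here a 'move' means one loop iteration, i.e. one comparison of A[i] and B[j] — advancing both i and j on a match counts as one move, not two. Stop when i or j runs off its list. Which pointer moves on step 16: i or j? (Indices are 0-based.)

i=0 j=0: 2>1, j++
i=0 j=1: 2==2 emit, i++,j++
i=1 j=2: 4<5, i++
i=2 j=2: 7>5, j++
i=2 j=3: 7<8, i++
i=3 j=3: 9>8, j++
i=3 j=4: 9<11, i++
i=4 j=4: 16>11, j++
i=4 j=5: 16<18, i++
i=5 j=5: 17<18, i++
i=6 j=5: 18==18 emit, i++,j++
i=7 j=6: 19<24, i++
i=8 j=6: 21<24, i++
i=9 j=6: 26>24, j++
i=9 j=7: 26<27, i++
i=10 j=7: 28>27, j++

j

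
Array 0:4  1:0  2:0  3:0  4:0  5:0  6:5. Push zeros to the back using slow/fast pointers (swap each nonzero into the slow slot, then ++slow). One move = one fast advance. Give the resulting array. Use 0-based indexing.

[4, 5, 0, 0, 0, 0, 0]

(s=0,f=0) a[fast]=4≠0 swap→a[0]=4 → slow++,fast++
(s=1,f=1) a[fast]=0 → fast++
(s=1,f=2) a[fast]=0 → fast++
(s=1,f=3) a[fast]=0 → fast++
(s=1,f=4) a[fast]=0 → fast++
(s=1,f=5) a[fast]=0 → fast++
(s=1,f=6) a[fast]=5≠0 swap→a[1]=5 → slow++,fast++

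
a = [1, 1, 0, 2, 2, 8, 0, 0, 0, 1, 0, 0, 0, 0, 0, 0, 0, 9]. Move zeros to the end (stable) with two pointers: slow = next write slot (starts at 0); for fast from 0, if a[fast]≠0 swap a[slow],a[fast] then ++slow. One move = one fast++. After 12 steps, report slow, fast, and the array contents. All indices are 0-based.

(s=0,f=0) a[fast]=1≠0 swap→a[0]=1 → slow++,fast++
(s=1,f=1) a[fast]=1≠0 swap→a[1]=1 → slow++,fast++
(s=2,f=2) a[fast]=0 → fast++
(s=2,f=3) a[fast]=2≠0 swap→a[2]=2 → slow++,fast++
(s=3,f=4) a[fast]=2≠0 swap→a[3]=2 → slow++,fast++
(s=4,f=5) a[fast]=8≠0 swap→a[4]=8 → slow++,fast++
(s=5,f=6) a[fast]=0 → fast++
(s=5,f=7) a[fast]=0 → fast++
(s=5,f=8) a[fast]=0 → fast++
(s=5,f=9) a[fast]=1≠0 swap→a[5]=1 → slow++,fast++
(s=6,f=10) a[fast]=0 → fast++
(s=6,f=11) a[fast]=0 → fast++

slow=6, fast=12, a=[1, 1, 2, 2, 8, 1, 0, 0, 0, 0, 0, 0, 0, 0, 0, 0, 0, 9]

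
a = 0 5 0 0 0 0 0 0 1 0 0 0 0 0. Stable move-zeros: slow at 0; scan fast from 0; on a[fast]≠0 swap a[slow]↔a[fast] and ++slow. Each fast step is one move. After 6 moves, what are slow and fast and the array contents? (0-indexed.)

slow=1, fast=6, a=[5, 0, 0, 0, 0, 0, 0, 0, 1, 0, 0, 0, 0, 0]

(s=0,f=0) a[fast]=0 → fast++
(s=0,f=1) a[fast]=5≠0 swap→a[0]=5 → slow++,fast++
(s=1,f=2) a[fast]=0 → fast++
(s=1,f=3) a[fast]=0 → fast++
(s=1,f=4) a[fast]=0 → fast++
(s=1,f=5) a[fast]=0 → fast++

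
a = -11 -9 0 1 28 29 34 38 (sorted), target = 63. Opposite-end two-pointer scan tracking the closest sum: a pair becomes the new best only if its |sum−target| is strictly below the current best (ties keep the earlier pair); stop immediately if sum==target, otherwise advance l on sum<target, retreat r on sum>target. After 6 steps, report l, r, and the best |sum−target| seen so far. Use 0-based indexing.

l=0 r=7: -11+38=27 d=36 *, l++
l=1 r=7: -9+38=29 d=34 *, l++
l=2 r=7: 0+38=38 d=25 *, l++
l=3 r=7: 1+38=39 d=24 *, l++
l=4 r=7: 28+38=66 d=3 *, r--
l=4 r=6: 28+34=62 d=1 *, l++

l=5, r=6, best |Δ|=1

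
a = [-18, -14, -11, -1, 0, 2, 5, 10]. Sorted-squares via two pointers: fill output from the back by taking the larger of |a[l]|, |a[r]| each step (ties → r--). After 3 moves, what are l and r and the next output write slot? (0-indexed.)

l=0 r=7: |-18|>|10| out[7]=324, l++
l=1 r=7: |-14|>|10| out[6]=196, l++
l=2 r=7: |-11|>|10| out[5]=121, l++

l=3, r=7, next write slot=4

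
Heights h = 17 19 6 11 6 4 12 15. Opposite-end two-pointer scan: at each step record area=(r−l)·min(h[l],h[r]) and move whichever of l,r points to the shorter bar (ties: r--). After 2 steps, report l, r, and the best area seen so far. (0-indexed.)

[0,7] min(17,15)*7=105 best=105 * → r--
[0,6] min(17,12)*6=72 best=105 → r--

l=0, r=5, best area=105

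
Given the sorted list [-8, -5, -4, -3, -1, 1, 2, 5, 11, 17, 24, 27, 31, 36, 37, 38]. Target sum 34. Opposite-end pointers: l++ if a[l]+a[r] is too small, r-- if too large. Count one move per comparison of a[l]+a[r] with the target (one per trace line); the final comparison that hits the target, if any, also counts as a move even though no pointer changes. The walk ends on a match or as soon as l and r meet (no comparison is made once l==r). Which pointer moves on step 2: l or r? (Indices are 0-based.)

l

[0,15] -8+38=30 <34 → l++
[1,15] -5+38=33 <34 → l++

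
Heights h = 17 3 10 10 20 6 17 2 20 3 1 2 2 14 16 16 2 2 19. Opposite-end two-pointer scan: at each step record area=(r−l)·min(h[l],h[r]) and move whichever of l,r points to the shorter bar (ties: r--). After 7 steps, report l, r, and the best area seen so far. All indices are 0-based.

l=4, r=15, best area=306

l=0 r=18: min(17,19)*18=306 best=306 *, l++
l=1 r=18: min(3,19)*17=51 best=306, l++
l=2 r=18: min(10,19)*16=160 best=306, l++
l=3 r=18: min(10,19)*15=150 best=306, l++
l=4 r=18: min(20,19)*14=266 best=306, r--
l=4 r=17: min(20,2)*13=26 best=306, r--
l=4 r=16: min(20,2)*12=24 best=306, r--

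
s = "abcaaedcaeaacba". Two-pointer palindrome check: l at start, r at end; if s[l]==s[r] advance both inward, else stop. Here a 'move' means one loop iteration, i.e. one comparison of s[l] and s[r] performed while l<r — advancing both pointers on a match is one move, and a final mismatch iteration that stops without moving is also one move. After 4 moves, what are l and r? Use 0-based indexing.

l=4, r=10

[0,14] 'a'=='a' → l++,r--
[1,13] 'b'=='b' → l++,r--
[2,12] 'c'=='c' → l++,r--
[3,11] 'a'=='a' → l++,r--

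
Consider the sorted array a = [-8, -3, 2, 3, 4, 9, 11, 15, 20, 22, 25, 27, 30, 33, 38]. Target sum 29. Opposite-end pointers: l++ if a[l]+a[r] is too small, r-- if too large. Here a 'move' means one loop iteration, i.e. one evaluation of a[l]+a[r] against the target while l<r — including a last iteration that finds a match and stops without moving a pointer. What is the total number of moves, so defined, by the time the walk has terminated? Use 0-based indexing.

6 moves

[0,14] -8+38=30 >29 → r--
[0,13] -8+33=25 <29 → l++
[1,13] -3+33=30 >29 → r--
[1,12] -3+30=27 <29 → l++
[2,12] 2+30=32 >29 → r--
[2,11] 2+27=29 → found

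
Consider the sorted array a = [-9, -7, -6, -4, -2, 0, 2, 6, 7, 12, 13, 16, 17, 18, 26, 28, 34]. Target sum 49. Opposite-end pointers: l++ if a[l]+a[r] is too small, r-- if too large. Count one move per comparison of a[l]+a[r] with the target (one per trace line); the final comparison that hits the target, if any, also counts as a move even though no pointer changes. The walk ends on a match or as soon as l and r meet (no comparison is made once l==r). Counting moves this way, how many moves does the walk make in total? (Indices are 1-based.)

16 moves

l=1 r=17: -9+34=25 <49, l++
l=2 r=17: -7+34=27 <49, l++
l=3 r=17: -6+34=28 <49, l++
l=4 r=17: -4+34=30 <49, l++
l=5 r=17: -2+34=32 <49, l++
l=6 r=17: 0+34=34 <49, l++
l=7 r=17: 2+34=36 <49, l++
l=8 r=17: 6+34=40 <49, l++
l=9 r=17: 7+34=41 <49, l++
l=10 r=17: 12+34=46 <49, l++
l=11 r=17: 13+34=47 <49, l++
l=12 r=17: 16+34=50 >49, r--
l=12 r=16: 16+28=44 <49, l++
l=13 r=16: 17+28=45 <49, l++
l=14 r=16: 18+28=46 <49, l++
l=15 r=16: 26+28=54 >49, r--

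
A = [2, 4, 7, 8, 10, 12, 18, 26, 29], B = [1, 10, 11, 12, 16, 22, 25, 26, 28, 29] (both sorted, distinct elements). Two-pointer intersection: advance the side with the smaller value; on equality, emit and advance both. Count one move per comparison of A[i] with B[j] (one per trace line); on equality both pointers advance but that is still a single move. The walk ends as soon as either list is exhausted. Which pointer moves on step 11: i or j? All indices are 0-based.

i=0 j=0: 2>1, j++
i=0 j=1: 2<10, i++
i=1 j=1: 4<10, i++
i=2 j=1: 7<10, i++
i=3 j=1: 8<10, i++
i=4 j=1: 10==10 emit, i++,j++
i=5 j=2: 12>11, j++
i=5 j=3: 12==12 emit, i++,j++
i=6 j=4: 18>16, j++
i=6 j=5: 18<22, i++
i=7 j=5: 26>22, j++

j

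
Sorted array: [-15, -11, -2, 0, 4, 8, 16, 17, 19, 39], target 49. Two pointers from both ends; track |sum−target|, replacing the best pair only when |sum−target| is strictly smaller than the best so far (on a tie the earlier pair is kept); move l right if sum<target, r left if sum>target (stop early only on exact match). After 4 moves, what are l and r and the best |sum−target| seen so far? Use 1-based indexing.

[1,10] -15+39=24 d=25 * → l++
[2,10] -11+39=28 d=21 * → l++
[3,10] -2+39=37 d=12 * → l++
[4,10] 0+39=39 d=10 * → l++

l=5, r=10, best |Δ|=10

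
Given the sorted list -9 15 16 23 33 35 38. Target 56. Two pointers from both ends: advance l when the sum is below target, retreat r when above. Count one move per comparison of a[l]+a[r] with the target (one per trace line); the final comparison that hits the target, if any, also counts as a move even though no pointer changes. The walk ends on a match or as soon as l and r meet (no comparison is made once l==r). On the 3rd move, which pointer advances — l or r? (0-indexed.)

l

l=0 r=6: -9+38=29 <56, l++
l=1 r=6: 15+38=53 <56, l++
l=2 r=6: 16+38=54 <56, l++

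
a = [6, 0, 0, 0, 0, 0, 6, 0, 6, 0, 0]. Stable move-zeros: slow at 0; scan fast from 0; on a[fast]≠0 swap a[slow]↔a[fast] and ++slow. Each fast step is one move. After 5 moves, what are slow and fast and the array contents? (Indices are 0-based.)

slow=0 fast=0: a[fast]=6≠0 swap→a[0]=6, slow++,fast++
slow=1 fast=1: a[fast]=0, fast++
slow=1 fast=2: a[fast]=0, fast++
slow=1 fast=3: a[fast]=0, fast++
slow=1 fast=4: a[fast]=0, fast++

slow=1, fast=5, a=[6, 0, 0, 0, 0, 0, 6, 0, 6, 0, 0]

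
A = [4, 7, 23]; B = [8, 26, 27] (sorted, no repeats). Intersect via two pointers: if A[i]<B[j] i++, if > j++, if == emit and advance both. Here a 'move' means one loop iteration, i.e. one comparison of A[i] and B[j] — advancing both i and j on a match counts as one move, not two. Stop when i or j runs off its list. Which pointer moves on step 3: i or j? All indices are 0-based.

i=0 j=0: 4<8, i++
i=1 j=0: 7<8, i++
i=2 j=0: 23>8, j++

j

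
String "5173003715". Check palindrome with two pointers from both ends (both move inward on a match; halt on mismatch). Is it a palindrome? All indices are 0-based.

palindrome

l=0 r=9: '5'=='5', l++,r--
l=1 r=8: '1'=='1', l++,r--
l=2 r=7: '7'=='7', l++,r--
l=3 r=6: '3'=='3', l++,r--
l=4 r=5: '0'=='0', l++,r--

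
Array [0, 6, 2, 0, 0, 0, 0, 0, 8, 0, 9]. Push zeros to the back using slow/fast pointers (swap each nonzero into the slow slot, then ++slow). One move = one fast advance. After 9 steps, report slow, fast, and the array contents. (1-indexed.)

(s=1,f=1) a[fast]=0 → fast++
(s=1,f=2) a[fast]=6≠0 swap→a[1]=6 → slow++,fast++
(s=2,f=3) a[fast]=2≠0 swap→a[2]=2 → slow++,fast++
(s=3,f=4) a[fast]=0 → fast++
(s=3,f=5) a[fast]=0 → fast++
(s=3,f=6) a[fast]=0 → fast++
(s=3,f=7) a[fast]=0 → fast++
(s=3,f=8) a[fast]=0 → fast++
(s=3,f=9) a[fast]=8≠0 swap→a[3]=8 → slow++,fast++

slow=4, fast=10, a=[6, 2, 8, 0, 0, 0, 0, 0, 0, 0, 9]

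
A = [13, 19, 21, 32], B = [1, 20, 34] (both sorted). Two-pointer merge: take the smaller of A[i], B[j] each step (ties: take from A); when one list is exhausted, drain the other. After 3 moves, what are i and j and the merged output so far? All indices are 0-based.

[i=0,j=0] A[i]=13>B[j]=1 take 1 → j++
[i=0,j=1] A[i]=13<=B[j]=20 take 13 → i++
[i=1,j=1] A[i]=19<=B[j]=20 take 19 → i++

i=2, j=1, merged so far=[1, 13, 19]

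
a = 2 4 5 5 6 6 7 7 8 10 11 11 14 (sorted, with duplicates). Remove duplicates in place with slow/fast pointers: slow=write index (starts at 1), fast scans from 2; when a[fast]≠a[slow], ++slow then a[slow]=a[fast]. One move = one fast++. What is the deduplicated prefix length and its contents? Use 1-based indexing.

length 9; prefix = [2, 4, 5, 6, 7, 8, 10, 11, 14]

slow=1 fast=2: a[fast]=4≠a[slow]=2 write a[2]=4, slow++,fast++
slow=2 fast=3: a[fast]=5≠a[slow]=4 write a[3]=5, slow++,fast++
slow=3 fast=4: a[fast]=5=a[slow] dup, fast++
slow=3 fast=5: a[fast]=6≠a[slow]=5 write a[4]=6, slow++,fast++
slow=4 fast=6: a[fast]=6=a[slow] dup, fast++
slow=4 fast=7: a[fast]=7≠a[slow]=6 write a[5]=7, slow++,fast++
slow=5 fast=8: a[fast]=7=a[slow] dup, fast++
slow=5 fast=9: a[fast]=8≠a[slow]=7 write a[6]=8, slow++,fast++
slow=6 fast=10: a[fast]=10≠a[slow]=8 write a[7]=10, slow++,fast++
slow=7 fast=11: a[fast]=11≠a[slow]=10 write a[8]=11, slow++,fast++
slow=8 fast=12: a[fast]=11=a[slow] dup, fast++
slow=8 fast=13: a[fast]=14≠a[slow]=11 write a[9]=14, slow++,fast++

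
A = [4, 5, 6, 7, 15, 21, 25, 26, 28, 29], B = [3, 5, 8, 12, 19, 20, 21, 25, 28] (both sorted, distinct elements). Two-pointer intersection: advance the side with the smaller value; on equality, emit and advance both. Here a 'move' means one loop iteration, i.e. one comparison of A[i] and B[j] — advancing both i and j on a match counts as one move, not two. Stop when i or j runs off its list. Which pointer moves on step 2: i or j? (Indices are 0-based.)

i=0 j=0: 4>3, j++
i=0 j=1: 4<5, i++

i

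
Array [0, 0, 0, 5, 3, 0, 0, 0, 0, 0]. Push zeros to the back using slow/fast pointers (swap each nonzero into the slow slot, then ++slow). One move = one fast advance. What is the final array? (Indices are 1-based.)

slow=1 fast=1: a[fast]=0, fast++
slow=1 fast=2: a[fast]=0, fast++
slow=1 fast=3: a[fast]=0, fast++
slow=1 fast=4: a[fast]=5≠0 swap→a[1]=5, slow++,fast++
slow=2 fast=5: a[fast]=3≠0 swap→a[2]=3, slow++,fast++
slow=3 fast=6: a[fast]=0, fast++
slow=3 fast=7: a[fast]=0, fast++
slow=3 fast=8: a[fast]=0, fast++
slow=3 fast=9: a[fast]=0, fast++
slow=3 fast=10: a[fast]=0, fast++

[5, 3, 0, 0, 0, 0, 0, 0, 0, 0]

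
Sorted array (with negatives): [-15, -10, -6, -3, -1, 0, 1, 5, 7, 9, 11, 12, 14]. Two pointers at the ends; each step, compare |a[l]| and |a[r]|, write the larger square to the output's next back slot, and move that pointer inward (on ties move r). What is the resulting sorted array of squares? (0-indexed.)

[0,12] |-15|>|14| out[12]=225 → l++
[1,12] |-10|<=|14| out[11]=196 → r--
[1,11] |-10|<=|12| out[10]=144 → r--
[1,10] |-10|<=|11| out[9]=121 → r--
[1,9] |-10|>|9| out[8]=100 → l++
[2,9] |-6|<=|9| out[7]=81 → r--
[2,8] |-6|<=|7| out[6]=49 → r--
[2,7] |-6|>|5| out[5]=36 → l++
[3,7] |-3|<=|5| out[4]=25 → r--
[3,6] |-3|>|1| out[3]=9 → l++
[4,6] |-1|<=|1| out[2]=1 → r--
[4,5] |-1|>|0| out[1]=1 → l++
[5,5] |0|<=|0| out[0]=0 → r--

[0, 1, 1, 9, 25, 36, 49, 81, 100, 121, 144, 196, 225]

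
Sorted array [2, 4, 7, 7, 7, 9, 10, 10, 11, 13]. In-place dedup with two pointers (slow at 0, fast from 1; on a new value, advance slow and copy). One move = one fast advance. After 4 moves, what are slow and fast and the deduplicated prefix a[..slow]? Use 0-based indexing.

slow=0 fast=1: a[fast]=4≠a[slow]=2 write a[1]=4, slow++,fast++
slow=1 fast=2: a[fast]=7≠a[slow]=4 write a[2]=7, slow++,fast++
slow=2 fast=3: a[fast]=7=a[slow] dup, fast++
slow=2 fast=4: a[fast]=7=a[slow] dup, fast++

slow=2, fast=5, prefix=[2, 4, 7]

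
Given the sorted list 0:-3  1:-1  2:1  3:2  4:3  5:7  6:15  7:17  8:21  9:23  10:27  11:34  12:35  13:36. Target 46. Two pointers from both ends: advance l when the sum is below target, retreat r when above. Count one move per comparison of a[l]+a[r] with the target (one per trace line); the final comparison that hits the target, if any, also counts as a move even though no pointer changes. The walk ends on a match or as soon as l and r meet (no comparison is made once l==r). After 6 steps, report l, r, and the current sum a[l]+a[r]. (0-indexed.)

l=6, r=13, sum=51

l=0 r=13: -3+36=33 <46, l++
l=1 r=13: -1+36=35 <46, l++
l=2 r=13: 1+36=37 <46, l++
l=3 r=13: 2+36=38 <46, l++
l=4 r=13: 3+36=39 <46, l++
l=5 r=13: 7+36=43 <46, l++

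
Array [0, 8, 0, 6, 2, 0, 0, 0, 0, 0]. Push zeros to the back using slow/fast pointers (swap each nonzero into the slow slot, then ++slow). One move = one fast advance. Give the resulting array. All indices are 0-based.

[8, 6, 2, 0, 0, 0, 0, 0, 0, 0]

slow=0 fast=0: a[fast]=0, fast++
slow=0 fast=1: a[fast]=8≠0 swap→a[0]=8, slow++,fast++
slow=1 fast=2: a[fast]=0, fast++
slow=1 fast=3: a[fast]=6≠0 swap→a[1]=6, slow++,fast++
slow=2 fast=4: a[fast]=2≠0 swap→a[2]=2, slow++,fast++
slow=3 fast=5: a[fast]=0, fast++
slow=3 fast=6: a[fast]=0, fast++
slow=3 fast=7: a[fast]=0, fast++
slow=3 fast=8: a[fast]=0, fast++
slow=3 fast=9: a[fast]=0, fast++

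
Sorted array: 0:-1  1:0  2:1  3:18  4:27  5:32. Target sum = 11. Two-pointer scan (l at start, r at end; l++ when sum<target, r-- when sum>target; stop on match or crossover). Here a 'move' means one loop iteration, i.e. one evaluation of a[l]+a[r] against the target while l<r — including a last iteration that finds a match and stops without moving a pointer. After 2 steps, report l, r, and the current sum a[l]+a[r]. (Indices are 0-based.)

l=0, r=3, sum=17

[0,5] -1+32=31 >11 → r--
[0,4] -1+27=26 >11 → r--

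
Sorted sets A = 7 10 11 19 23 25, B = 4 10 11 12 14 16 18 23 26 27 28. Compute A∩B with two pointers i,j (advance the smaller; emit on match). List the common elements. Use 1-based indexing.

[i=1,j=1] 7>4 → j++
[i=1,j=2] 7<10 → i++
[i=2,j=2] 10==10 emit → i++,j++
[i=3,j=3] 11==11 emit → i++,j++
[i=4,j=4] 19>12 → j++
[i=4,j=5] 19>14 → j++
[i=4,j=6] 19>16 → j++
[i=4,j=7] 19>18 → j++
[i=4,j=8] 19<23 → i++
[i=5,j=8] 23==23 emit → i++,j++
[i=6,j=9] 25<26 → i++

intersection = [10, 11, 23]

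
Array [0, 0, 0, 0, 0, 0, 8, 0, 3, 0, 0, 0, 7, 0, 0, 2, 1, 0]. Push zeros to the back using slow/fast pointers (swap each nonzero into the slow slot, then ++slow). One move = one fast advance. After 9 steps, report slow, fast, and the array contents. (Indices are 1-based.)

(s=1,f=1) a[fast]=0 → fast++
(s=1,f=2) a[fast]=0 → fast++
(s=1,f=3) a[fast]=0 → fast++
(s=1,f=4) a[fast]=0 → fast++
(s=1,f=5) a[fast]=0 → fast++
(s=1,f=6) a[fast]=0 → fast++
(s=1,f=7) a[fast]=8≠0 swap→a[1]=8 → slow++,fast++
(s=2,f=8) a[fast]=0 → fast++
(s=2,f=9) a[fast]=3≠0 swap→a[2]=3 → slow++,fast++

slow=3, fast=10, a=[8, 3, 0, 0, 0, 0, 0, 0, 0, 0, 0, 0, 7, 0, 0, 2, 1, 0]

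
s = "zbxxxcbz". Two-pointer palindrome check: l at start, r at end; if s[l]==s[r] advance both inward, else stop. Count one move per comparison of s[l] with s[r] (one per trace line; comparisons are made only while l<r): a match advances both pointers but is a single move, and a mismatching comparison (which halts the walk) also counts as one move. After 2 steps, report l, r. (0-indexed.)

[0,7] 'z'=='z' → l++,r--
[1,6] 'b'=='b' → l++,r--

l=2, r=5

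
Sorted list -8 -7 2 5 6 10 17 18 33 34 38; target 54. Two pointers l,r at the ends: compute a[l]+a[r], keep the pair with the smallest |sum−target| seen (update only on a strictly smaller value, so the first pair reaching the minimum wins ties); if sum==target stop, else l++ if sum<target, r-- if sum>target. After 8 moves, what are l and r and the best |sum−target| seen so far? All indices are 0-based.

l=7, r=9, best |Δ|=1

l=0 r=10: -8+38=30 d=24 *, l++
l=1 r=10: -7+38=31 d=23 *, l++
l=2 r=10: 2+38=40 d=14 *, l++
l=3 r=10: 5+38=43 d=11 *, l++
l=4 r=10: 6+38=44 d=10 *, l++
l=5 r=10: 10+38=48 d=6 *, l++
l=6 r=10: 17+38=55 d=1 *, r--
l=6 r=9: 17+34=51 d=3, l++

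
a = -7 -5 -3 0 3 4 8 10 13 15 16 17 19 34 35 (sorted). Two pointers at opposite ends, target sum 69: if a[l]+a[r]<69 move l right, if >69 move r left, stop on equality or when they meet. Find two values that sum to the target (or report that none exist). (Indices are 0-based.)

(34, 35)

[0,14] -7+35=28 <69 → l++
[1,14] -5+35=30 <69 → l++
[2,14] -3+35=32 <69 → l++
[3,14] 0+35=35 <69 → l++
[4,14] 3+35=38 <69 → l++
[5,14] 4+35=39 <69 → l++
[6,14] 8+35=43 <69 → l++
[7,14] 10+35=45 <69 → l++
[8,14] 13+35=48 <69 → l++
[9,14] 15+35=50 <69 → l++
[10,14] 16+35=51 <69 → l++
[11,14] 17+35=52 <69 → l++
[12,14] 19+35=54 <69 → l++
[13,14] 34+35=69 → found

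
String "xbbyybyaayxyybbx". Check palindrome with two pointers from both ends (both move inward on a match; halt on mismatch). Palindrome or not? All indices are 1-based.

not a palindrome (mismatch at 6,11)

l=1 r=16: 'x'=='x', l++,r--
l=2 r=15: 'b'=='b', l++,r--
l=3 r=14: 'b'=='b', l++,r--
l=4 r=13: 'y'=='y', l++,r--
l=5 r=12: 'y'=='y', l++,r--
l=6 r=11: 'b'!='x', stop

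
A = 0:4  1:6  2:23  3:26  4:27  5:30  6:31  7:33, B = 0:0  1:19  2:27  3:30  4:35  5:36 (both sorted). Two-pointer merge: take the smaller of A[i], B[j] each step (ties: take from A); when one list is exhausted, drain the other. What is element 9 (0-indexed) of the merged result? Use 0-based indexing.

merged[9] = 30

i=0 j=0: A[i]=4>B[j]=0 take 0, j++
i=0 j=1: A[i]=4<=B[j]=19 take 4, i++
i=1 j=1: A[i]=6<=B[j]=19 take 6, i++
i=2 j=1: A[i]=23>B[j]=19 take 19, j++
i=2 j=2: A[i]=23<=B[j]=27 take 23, i++
i=3 j=2: A[i]=26<=B[j]=27 take 26, i++
i=4 j=2: A[i]=27<=B[j]=27 take 27, i++
i=5 j=2: A[i]=30>B[j]=27 take 27, j++
i=5 j=3: A[i]=30<=B[j]=30 take 30, i++
i=6 j=3: A[i]=31>B[j]=30 take 30, j++
i=6 j=4: A[i]=31<=B[j]=35 take 31, i++
i=7 j=4: A[i]=33<=B[j]=35 take 33, i++
i=8 j=4: A done, take B[j]=35, j++
i=8 j=5: A done, take B[j]=36, j++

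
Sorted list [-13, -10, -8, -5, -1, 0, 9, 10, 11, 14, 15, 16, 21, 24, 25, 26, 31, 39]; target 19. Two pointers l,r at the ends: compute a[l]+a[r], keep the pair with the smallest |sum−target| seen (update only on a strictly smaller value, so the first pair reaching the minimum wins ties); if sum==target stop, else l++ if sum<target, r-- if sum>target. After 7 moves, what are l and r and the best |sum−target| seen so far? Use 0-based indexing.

l=3, r=13, best |Δ|=1

[0,17] -13+39=26 d=7 * → r--
[0,16] -13+31=18 d=1 * → l++
[1,16] -10+31=21 d=2 → r--
[1,15] -10+26=16 d=3 → l++
[2,15] -8+26=18 d=1 → l++
[3,15] -5+26=21 d=2 → r--
[3,14] -5+25=20 d=1 → r--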